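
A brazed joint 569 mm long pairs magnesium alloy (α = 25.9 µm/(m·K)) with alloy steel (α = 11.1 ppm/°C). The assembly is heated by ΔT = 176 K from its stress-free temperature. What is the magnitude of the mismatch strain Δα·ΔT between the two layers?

Δα = |25.9 − 11.1|×10⁻⁶/K = 14.8×10⁻⁶/K.
Mismatch strain = Δα·ΔT = 14.8×10⁻⁶ × 176.0 = 2.60×10⁻³.

2.60×10⁻³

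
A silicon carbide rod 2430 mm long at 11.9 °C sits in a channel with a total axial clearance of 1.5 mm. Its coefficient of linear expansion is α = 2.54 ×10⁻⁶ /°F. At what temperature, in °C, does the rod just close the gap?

α = 2.54×10⁻⁶/°F × 9/5 = 4.57×10⁻⁶/K.
α·L₀·ΔT = 1.5 mm ⇒ ΔT = 1.5 / (4.57×10⁻⁶ × 2430.0) = 135.0 K.
T = 11.9 + 135.0 = 146.9 °C.

147 °C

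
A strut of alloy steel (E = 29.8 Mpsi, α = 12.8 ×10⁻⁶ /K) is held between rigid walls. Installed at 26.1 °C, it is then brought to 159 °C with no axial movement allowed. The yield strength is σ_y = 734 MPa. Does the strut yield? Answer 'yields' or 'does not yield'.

does not yield

E = 29.8 Mpsi = 205.5 GPa.
ΔT = 132.9 K. Constrained thermal stress σ = E·α·ΔT = 205.5×10³ MPa × 12.8×10⁻⁶ × 132.9 = 350 MPa (compressive).
Compare to σ_y = 734 MPa: σ < σ_y, so it does not yield.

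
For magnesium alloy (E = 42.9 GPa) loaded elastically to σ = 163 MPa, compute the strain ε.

ε = σ/E = 163 / 42900 = 3.80×10⁻³.

3.80×10⁻³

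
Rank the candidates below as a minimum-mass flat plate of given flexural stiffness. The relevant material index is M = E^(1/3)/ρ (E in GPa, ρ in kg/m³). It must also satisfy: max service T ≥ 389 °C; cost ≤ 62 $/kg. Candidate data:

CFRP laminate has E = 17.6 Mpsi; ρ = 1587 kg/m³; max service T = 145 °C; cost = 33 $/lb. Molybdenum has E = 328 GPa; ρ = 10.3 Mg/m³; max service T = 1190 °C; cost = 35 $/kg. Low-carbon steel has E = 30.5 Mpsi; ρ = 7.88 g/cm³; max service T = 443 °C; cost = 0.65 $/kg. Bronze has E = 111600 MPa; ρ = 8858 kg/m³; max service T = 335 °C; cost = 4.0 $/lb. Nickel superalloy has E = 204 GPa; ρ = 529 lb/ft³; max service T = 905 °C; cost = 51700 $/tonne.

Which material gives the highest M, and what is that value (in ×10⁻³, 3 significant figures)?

Screen on constraints: max service T ≥ 389 °C; cost ≤ 62 $/kg. Survivors: molybdenum, low-carbon steel, nickel superalloy.
After converting to SI:
  molybdenum: E = 328.0 GPa, ρ = 10300 kg/m³
  low-carbon steel: E = 210.3 GPa, ρ = 7880 kg/m³
  nickel superalloy: E = 204.0 GPa, ρ = 8474 kg/m³
  low-carbon steel: M = 0.755×10⁻³
  nickel superalloy: M = 0.695×10⁻³
  molybdenum: M = 0.670×10⁻³
The maximum is for low-carbon steel.

low-carbon steel, M = 0.755×10⁻³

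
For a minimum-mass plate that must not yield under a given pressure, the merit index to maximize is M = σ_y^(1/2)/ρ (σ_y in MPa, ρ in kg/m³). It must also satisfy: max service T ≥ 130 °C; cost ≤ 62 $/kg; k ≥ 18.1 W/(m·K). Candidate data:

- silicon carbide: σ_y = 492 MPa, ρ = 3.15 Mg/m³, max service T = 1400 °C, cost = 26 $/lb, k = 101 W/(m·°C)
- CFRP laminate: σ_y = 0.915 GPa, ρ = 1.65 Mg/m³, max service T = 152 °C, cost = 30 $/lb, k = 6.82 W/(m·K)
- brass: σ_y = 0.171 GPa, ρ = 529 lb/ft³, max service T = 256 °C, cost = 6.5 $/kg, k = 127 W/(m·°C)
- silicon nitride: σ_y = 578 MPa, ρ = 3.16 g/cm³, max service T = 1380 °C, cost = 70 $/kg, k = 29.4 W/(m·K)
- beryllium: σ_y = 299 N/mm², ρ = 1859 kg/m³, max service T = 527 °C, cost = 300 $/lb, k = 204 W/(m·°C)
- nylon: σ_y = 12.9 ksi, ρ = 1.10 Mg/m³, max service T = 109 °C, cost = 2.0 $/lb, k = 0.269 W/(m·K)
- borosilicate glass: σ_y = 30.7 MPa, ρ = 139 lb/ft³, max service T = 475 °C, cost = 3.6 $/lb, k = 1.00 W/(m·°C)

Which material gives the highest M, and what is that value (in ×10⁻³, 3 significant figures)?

Screen on constraints: max service T ≥ 130 °C; cost ≤ 62 $/kg; k ≥ 18.1 W/(m·K). Survivors: silicon carbide, brass.
Convert each candidate to consistent units, then evaluate M:
  silicon carbide: σ_y = 492.0 MPa, ρ = 3150 kg/m³
  brass: σ_y = 171.0 MPa, ρ = 8474 kg/m³
  silicon carbide: M = 7.04×10⁻³
  brass: M = 1.54×10⁻³
Silicon carbide has the largest M.

silicon carbide, M = 7.04×10⁻³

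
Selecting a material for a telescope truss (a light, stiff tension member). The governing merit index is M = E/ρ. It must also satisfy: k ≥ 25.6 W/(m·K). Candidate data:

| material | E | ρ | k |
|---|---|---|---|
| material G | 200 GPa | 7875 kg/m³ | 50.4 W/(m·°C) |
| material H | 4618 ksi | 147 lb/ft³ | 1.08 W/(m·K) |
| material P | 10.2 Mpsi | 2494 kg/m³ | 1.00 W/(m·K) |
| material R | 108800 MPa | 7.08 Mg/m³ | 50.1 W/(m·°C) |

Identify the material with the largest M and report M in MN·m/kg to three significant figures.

Screen on constraints: k ≥ 25.6 W/(m·K). Survivors: material G, material R.
After converting to SI:
  material G: E = 200.0 GPa, ρ = 7875 kg/m³
  material R: E = 108.8 GPa, ρ = 7080 kg/m³
  material G: M = 25.4 MN·m/kg
  material R: M = 15.4 MN·m/kg
Material G ranks first.

material G, M = 25.4 MN·m/kg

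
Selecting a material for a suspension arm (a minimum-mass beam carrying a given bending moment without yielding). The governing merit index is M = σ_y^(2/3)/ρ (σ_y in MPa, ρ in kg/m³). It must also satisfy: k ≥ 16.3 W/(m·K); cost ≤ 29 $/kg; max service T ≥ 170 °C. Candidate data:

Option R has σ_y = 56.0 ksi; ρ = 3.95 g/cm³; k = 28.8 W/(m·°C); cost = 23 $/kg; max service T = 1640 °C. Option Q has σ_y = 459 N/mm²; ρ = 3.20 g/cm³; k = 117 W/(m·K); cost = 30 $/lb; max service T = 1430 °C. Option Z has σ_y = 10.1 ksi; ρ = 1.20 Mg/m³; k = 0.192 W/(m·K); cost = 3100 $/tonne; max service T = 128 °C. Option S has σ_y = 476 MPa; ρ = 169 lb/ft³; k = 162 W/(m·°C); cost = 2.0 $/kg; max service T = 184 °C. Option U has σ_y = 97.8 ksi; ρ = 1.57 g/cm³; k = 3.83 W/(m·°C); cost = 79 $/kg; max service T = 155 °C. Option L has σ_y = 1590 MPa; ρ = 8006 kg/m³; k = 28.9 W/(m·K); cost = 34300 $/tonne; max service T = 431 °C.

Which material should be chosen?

option S

Screen on constraints: k ≥ 16.3 W/(m·K); cost ≤ 29 $/kg; max service T ≥ 170 °C. Survivors: option R, option S.
Putting every candidate on a common basis:
  option R: σ_y = 386.1 MPa, ρ = 3950 kg/m³
  option S: σ_y = 476.0 MPa, ρ = 2707 kg/m³
  option S: M = 22.5×10⁻³
  option R: M = 13.4×10⁻³
Option S ranks first.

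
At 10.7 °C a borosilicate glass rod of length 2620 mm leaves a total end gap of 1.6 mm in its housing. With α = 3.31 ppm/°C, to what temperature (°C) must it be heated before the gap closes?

α·L₀·ΔT = 1.6 mm ⇒ ΔT = 1.6 / (3.31×10⁻⁶ × 2620.0) = 184.5 K.
T = 10.7 + 184.5 = 195.2 °C.

195 °C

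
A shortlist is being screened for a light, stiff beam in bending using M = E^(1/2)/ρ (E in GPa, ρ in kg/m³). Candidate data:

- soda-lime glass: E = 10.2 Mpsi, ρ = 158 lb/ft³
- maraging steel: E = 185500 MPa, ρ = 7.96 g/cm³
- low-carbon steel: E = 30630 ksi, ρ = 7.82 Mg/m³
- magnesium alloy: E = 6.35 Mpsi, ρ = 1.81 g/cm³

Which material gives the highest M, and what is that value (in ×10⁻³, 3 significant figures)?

Putting every candidate on a common basis:
  soda-lime glass: E = 70.33 GPa, ρ = 2531 kg/m³
  maraging steel: E = 185.5 GPa, ρ = 7960 kg/m³
  low-carbon steel: E = 211.2 GPa, ρ = 7820 kg/m³
  magnesium alloy: E = 43.78 GPa, ρ = 1810 kg/m³
  magnesium alloy: M = 3.66×10⁻³
  soda-lime glass: M = 3.31×10⁻³
  low-carbon steel: M = 1.86×10⁻³
  maraging steel: M = 1.71×10⁻³
The maximum is for magnesium alloy.

magnesium alloy, M = 3.66×10⁻³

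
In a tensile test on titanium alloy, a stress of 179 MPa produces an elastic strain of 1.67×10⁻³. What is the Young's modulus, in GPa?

E = σ/ε = 179 MPa / 1.67×10⁻³ = 107200 MPa = 107 GPa.

107 GPa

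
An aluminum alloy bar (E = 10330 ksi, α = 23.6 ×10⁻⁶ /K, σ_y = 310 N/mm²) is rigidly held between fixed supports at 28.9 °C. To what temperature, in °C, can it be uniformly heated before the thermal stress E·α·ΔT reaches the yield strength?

213 °C

E = 10330 ksi = 71.22 GPa.
σ_y = 310 N/mm² = 310.0 MPa.
E·α·ΔT = 310.0 MPa ⇒ ΔT = 310.0 / (71.22×10³ × 23.6×10⁻⁶) = 184.4 K.
T = 28.9 + 184.4 = 213.3 °C.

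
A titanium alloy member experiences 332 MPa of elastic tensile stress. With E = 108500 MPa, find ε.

3.06×10⁻³

E = 108500 MPa = 108.5 GPa = 108500 MPa.
ε = σ/E = 332 / 108500 = 3.06×10⁻³.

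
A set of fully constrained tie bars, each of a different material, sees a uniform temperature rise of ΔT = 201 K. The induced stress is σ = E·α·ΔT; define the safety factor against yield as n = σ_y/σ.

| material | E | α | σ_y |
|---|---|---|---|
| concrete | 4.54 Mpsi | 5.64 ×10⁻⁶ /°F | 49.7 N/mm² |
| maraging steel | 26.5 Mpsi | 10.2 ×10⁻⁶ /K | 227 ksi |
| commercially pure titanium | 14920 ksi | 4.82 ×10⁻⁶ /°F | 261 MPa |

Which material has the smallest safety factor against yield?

concrete

With everything in SI (GPa, ×10⁻⁶/K, MPa):
  concrete: E = 31.30, α = 10.2, σ_y = 49.70 → σ = 63.9 MPa, n = 0.778
  maraging steel: E = 182.7, α = 10.2, σ_y = 1565 → σ = 375 MPa, n = 4.18
  commercially pure titanium: E = 102.9, α = 8.68, σ_y = 261.0 → σ = 179 MPa, n = 1.45
Smallest n: concrete with n = 0.778.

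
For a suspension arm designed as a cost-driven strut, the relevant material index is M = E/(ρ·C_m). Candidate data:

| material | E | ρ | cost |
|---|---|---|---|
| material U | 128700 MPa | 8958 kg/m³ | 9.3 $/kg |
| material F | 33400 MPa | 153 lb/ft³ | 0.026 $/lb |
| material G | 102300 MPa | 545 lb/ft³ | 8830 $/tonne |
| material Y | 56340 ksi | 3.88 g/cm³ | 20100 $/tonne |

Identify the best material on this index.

material F

In SI units:
  material U: E = 128.7 GPa, ρ = 8958 kg/m³, cost = 9.300 $/kg
  material F: E = 33.40 GPa, ρ = 2451 kg/m³, cost = 0.05732 $/kg
  material G: E = 102.3 GPa, ρ = 8730 kg/m³, cost = 8.830 $/kg
  material Y: E = 388.5 GPa, ρ = 3880 kg/m³, cost = 20.10 $/kg
  material F: M = 238 MN·m per $
  material Y: M = 4.98 MN·m per $
  material U: M = 1.54 MN·m per $
  material G: M = 1.33 MN·m per $
The maximum is for material F.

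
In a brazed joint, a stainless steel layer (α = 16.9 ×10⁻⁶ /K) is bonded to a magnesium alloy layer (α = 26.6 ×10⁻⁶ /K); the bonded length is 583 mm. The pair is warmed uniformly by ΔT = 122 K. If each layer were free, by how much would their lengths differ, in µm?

690 µm

Δα = |16.9 − 26.6|×10⁻⁶/K = 9.70×10⁻⁶/K.
ΔL_mismatch = Δα·L·ΔT = 9.70×10⁻⁶ × 583.0 mm × 122.0 K = 690 µm.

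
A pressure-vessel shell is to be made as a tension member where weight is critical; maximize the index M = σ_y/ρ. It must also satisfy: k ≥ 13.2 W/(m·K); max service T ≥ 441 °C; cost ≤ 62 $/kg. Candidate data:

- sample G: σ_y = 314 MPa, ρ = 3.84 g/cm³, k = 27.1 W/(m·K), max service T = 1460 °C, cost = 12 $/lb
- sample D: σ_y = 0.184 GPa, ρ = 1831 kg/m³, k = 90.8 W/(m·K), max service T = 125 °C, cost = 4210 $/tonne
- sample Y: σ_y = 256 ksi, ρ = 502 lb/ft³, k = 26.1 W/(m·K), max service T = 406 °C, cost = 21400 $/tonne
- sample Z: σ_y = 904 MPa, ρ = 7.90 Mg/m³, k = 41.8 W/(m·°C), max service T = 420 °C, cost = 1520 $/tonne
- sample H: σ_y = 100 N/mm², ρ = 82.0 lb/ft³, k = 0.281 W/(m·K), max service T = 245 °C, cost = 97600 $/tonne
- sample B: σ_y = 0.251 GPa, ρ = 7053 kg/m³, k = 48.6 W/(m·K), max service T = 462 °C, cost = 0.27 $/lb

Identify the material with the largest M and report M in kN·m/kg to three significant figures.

sample G, M = 81.8 kN·m/kg

Screen on constraints: k ≥ 13.2 W/(m·K); max service T ≥ 441 °C; cost ≤ 62 $/kg. Survivors: sample G, sample B.
Normalizing units and computing the index:
  sample G: σ_y = 314.0 MPa, ρ = 3840 kg/m³
  sample B: σ_y = 251.0 MPa, ρ = 7053 kg/m³
  sample G: M = 81.8 kN·m/kg
  sample B: M = 35.6 kN·m/kg
Sample G has the largest M.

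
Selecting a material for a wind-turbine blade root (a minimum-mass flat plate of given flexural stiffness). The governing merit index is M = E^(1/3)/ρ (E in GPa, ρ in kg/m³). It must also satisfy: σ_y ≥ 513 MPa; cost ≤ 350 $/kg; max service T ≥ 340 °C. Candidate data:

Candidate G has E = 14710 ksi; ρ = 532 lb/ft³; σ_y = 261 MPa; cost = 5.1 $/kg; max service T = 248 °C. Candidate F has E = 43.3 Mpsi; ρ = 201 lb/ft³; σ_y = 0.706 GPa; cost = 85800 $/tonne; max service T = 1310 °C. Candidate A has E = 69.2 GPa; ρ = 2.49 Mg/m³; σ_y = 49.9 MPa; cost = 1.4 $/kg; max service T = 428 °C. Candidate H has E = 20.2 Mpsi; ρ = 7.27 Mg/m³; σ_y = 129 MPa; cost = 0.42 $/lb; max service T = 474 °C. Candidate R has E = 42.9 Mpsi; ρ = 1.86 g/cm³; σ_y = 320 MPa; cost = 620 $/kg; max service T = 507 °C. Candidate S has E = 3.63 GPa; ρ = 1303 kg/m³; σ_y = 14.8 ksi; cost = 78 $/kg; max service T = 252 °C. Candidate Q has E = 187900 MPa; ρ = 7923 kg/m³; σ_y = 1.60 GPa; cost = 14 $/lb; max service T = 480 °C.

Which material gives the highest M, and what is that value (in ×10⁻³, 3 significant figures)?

candidate F, M = 2.08×10⁻³

Screen on constraints: σ_y ≥ 513 MPa; cost ≤ 350 $/kg; max service T ≥ 340 °C. Survivors: candidate F, candidate Q.
Putting every candidate on a common basis:
  candidate F: E = 298.5 GPa, ρ = 3220 kg/m³
  candidate Q: E = 187.9 GPa, ρ = 7923 kg/m³
  candidate F: M = 2.08×10⁻³
  candidate Q: M = 0.723×10⁻³
Candidate F ranks first.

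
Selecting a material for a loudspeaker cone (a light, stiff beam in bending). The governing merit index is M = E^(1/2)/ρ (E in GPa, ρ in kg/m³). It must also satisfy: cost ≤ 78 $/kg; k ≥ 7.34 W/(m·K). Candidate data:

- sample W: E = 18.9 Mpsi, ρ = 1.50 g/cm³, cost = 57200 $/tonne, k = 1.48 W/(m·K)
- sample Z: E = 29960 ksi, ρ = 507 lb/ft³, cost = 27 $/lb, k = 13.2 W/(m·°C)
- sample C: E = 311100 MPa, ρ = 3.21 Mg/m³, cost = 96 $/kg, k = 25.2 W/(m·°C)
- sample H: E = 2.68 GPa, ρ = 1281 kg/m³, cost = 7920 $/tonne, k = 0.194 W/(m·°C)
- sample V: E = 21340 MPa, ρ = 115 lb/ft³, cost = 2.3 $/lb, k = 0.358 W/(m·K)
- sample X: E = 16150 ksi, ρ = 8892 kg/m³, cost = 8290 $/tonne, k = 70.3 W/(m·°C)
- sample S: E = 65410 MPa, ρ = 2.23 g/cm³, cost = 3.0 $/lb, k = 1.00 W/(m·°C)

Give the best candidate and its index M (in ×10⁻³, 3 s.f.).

Screen on constraints: cost ≤ 78 $/kg; k ≥ 7.34 W/(m·K). Survivors: sample Z, sample X.
After converting to SI:
  sample Z: E = 206.6 GPa, ρ = 8121 kg/m³
  sample X: E = 111.4 GPa, ρ = 8892 kg/m³
  sample Z: M = 1.77×10⁻³
  sample X: M = 1.19×10⁻³
Highest index: sample Z.

sample Z, M = 1.77×10⁻³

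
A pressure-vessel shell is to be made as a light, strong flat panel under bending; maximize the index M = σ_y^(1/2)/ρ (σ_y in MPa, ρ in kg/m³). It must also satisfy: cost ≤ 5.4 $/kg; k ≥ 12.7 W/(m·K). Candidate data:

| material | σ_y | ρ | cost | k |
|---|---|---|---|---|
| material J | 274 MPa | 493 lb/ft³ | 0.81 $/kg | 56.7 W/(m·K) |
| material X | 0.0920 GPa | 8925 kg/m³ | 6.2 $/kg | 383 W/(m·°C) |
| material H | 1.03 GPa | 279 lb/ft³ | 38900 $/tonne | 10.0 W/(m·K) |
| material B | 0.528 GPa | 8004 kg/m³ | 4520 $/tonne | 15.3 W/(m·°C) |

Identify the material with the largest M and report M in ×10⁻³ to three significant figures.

Screen on constraints: cost ≤ 5.4 $/kg; k ≥ 12.7 W/(m·K). Survivors: material J, material B.
Normalizing units and computing the index:
  material J: σ_y = 274.0 MPa, ρ = 7897 kg/m³
  material B: σ_y = 528.0 MPa, ρ = 8004 kg/m³
  material B: M = 2.87×10⁻³
  material J: M = 2.10×10⁻³
Material B ranks first.

material B, M = 2.87×10⁻³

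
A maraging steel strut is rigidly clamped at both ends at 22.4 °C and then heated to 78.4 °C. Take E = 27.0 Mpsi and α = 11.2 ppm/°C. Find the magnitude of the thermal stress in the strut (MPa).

E = 27.0 Mpsi = 186.2 GPa.
ΔT = 56.00 K. Constrained thermal stress σ = E·α·ΔT = 186.2×10³ MPa × 11.2×10⁻⁶ × 56.00 = 117 MPa (compressive).

117 MPa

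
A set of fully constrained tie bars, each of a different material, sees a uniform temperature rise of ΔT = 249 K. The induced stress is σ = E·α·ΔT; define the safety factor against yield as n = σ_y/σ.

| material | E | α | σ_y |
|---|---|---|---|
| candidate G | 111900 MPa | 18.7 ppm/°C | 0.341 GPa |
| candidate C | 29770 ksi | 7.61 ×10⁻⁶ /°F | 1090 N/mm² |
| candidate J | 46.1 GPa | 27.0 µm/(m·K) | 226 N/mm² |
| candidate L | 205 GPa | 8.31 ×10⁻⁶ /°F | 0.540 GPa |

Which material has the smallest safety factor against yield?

Converting E to GPa, α to ×10⁻⁶/K, σ_y to MPa, then σ and n for each:
  candidate G: E = 111.9, α = 18.7, σ_y = 341.0 → σ = 521 MPa, n = 0.654
  candidate C: E = 205.3, α = 13.7, σ_y = 1090 → σ = 700 MPa, n = 1.56
  candidate J: E = 46.10, α = 27.0, σ_y = 226.0 → σ = 310 MPa, n = 0.729
  candidate L: E = 205.0, α = 15.0, σ_y = 540.0 → σ = 764 MPa, n = 0.707
Smallest n: candidate G with n = 0.654.

candidate G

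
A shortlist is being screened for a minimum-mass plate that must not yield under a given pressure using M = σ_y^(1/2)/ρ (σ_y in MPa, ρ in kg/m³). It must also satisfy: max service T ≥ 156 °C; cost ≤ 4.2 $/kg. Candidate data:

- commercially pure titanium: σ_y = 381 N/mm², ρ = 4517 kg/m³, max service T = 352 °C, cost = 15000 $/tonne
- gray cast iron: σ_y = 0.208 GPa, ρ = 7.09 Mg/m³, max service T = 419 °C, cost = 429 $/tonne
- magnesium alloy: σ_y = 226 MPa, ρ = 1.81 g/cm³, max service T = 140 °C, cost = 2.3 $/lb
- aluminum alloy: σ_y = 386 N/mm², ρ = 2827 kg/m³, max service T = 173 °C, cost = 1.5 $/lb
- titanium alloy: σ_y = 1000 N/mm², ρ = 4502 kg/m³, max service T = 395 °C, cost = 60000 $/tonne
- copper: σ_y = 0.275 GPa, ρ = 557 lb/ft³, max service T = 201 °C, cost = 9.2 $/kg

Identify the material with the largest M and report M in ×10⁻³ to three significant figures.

Screen on constraints: max service T ≥ 156 °C; cost ≤ 4.2 $/kg. Survivors: gray cast iron, aluminum alloy.
In SI units:
  gray cast iron: σ_y = 208.0 MPa, ρ = 7090 kg/m³
  aluminum alloy: σ_y = 386.0 MPa, ρ = 2827 kg/m³
  aluminum alloy: M = 6.95×10⁻³
  gray cast iron: M = 2.03×10⁻³
Aluminum alloy has the largest M.

aluminum alloy, M = 6.95×10⁻³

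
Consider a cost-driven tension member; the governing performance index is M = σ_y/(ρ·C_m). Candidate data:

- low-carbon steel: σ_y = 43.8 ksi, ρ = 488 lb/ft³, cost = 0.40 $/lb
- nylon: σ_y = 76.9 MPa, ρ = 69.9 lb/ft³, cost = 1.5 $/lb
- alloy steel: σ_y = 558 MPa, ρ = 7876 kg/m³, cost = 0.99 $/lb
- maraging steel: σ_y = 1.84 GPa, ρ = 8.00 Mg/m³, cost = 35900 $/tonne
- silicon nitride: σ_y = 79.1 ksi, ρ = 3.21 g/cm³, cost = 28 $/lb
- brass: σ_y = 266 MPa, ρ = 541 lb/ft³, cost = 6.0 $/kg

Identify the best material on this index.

Convert each candidate to consistent units, then evaluate M:
  low-carbon steel: σ_y = 302.0 MPa, ρ = 7817 kg/m³, cost = 0.8818 $/kg
  nylon: σ_y = 76.90 MPa, ρ = 1120 kg/m³, cost = 3.307 $/kg
  alloy steel: σ_y = 558.0 MPa, ρ = 7876 kg/m³, cost = 2.183 $/kg
  maraging steel: σ_y = 1840 MPa, ρ = 8000 kg/m³, cost = 35.90 $/kg
  silicon nitride: σ_y = 545.4 MPa, ρ = 3210 kg/m³, cost = 61.73 $/kg
  brass: σ_y = 266.0 MPa, ρ = 8666 kg/m³, cost = 6.000 $/kg
  low-carbon steel: M = 43.8 kN·m per $
  alloy steel: M = 32.5 kN·m per $
  nylon: M = 20.8 kN·m per $
  maraging steel: M = 6.41 kN·m per $
  brass: M = 5.12 kN·m per $
  silicon nitride: M = 2.75 kN·m per $
Low-carbon steel ranks first.

low-carbon steel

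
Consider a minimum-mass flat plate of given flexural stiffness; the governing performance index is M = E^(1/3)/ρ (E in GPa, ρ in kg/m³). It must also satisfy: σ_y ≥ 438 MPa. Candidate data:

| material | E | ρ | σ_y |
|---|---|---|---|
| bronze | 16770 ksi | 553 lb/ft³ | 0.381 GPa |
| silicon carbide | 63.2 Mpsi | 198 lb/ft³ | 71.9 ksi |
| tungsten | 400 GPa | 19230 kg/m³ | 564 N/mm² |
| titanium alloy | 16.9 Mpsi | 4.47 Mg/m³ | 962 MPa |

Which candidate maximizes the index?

silicon carbide

Screen on constraints: σ_y ≥ 438 MPa. Survivors: silicon carbide, tungsten, titanium alloy.
Normalizing units and computing the index:
  silicon carbide: E = 435.7 GPa, ρ = 3172 kg/m³
  tungsten: E = 400.0 GPa, ρ = 19230 kg/m³
  titanium alloy: E = 116.5 GPa, ρ = 4470 kg/m³
  silicon carbide: M = 2.39×10⁻³
  titanium alloy: M = 1.09×10⁻³
  tungsten: M = 0.383×10⁻³
Silicon carbide ranks first.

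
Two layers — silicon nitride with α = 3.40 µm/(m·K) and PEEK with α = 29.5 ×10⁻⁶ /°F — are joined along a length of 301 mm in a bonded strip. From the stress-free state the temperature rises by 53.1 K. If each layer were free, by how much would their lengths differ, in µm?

PEEK: α = 29.5×10⁻⁶/°F × 9/5 = 53.1×10⁻⁶/K.
Δα = |3.40 − 53.1|×10⁻⁶/K = 49.7×10⁻⁶/K.
ΔL_mismatch = Δα·L·ΔT = 49.7×10⁻⁶ × 301.0 mm × 53.1 K = 794 µm.

794 µm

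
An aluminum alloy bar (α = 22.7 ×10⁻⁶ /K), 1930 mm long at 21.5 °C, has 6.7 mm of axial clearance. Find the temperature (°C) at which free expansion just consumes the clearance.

α·L₀·ΔT = 6.7 mm ⇒ ΔT = 6.7 / (22.7×10⁻⁶ × 1930.0) = 152.9 K.
T = 21.5 + 152.9 = 174.4 °C.

174 °C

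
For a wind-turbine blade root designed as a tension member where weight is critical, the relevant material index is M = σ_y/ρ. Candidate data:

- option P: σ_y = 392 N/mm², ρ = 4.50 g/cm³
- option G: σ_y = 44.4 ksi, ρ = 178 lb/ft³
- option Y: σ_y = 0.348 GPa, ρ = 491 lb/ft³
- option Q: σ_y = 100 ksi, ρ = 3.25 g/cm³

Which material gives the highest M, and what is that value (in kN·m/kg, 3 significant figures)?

After converting to SI:
  option P: σ_y = 392.0 MPa, ρ = 4500 kg/m³
  option G: σ_y = 306.1 MPa, ρ = 2851 kg/m³
  option Y: σ_y = 348.0 MPa, ρ = 7865 kg/m³
  option Q: σ_y = 689.5 MPa, ρ = 3250 kg/m³
  option Q: M = 212 kN·m/kg
  option G: M = 107 kN·m/kg
  option P: M = 87.1 kN·m/kg
  option Y: M = 44.2 kN·m/kg
Option Q has the largest M.

option Q, M = 212 kN·m/kg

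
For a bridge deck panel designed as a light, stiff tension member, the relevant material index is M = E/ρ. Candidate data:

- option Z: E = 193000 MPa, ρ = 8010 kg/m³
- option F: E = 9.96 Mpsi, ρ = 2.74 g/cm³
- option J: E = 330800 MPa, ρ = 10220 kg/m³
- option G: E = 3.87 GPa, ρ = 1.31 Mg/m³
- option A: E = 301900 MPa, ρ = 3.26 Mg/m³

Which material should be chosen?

Convert each candidate to consistent units, then evaluate M:
  option Z: E = 193.0 GPa, ρ = 8010 kg/m³
  option F: E = 68.67 GPa, ρ = 2740 kg/m³
  option J: E = 330.8 GPa, ρ = 10220 kg/m³
  option G: E = 3.870 GPa, ρ = 1310 kg/m³
  option A: E = 301.9 GPa, ρ = 3260 kg/m³
  option A: M = 92.6 MN·m/kg
  option J: M = 32.4 MN·m/kg
  option F: M = 25.1 MN·m/kg
  option Z: M = 24.1 MN·m/kg
  option G: M = 2.95 MN·m/kg
Highest index: option A.

option A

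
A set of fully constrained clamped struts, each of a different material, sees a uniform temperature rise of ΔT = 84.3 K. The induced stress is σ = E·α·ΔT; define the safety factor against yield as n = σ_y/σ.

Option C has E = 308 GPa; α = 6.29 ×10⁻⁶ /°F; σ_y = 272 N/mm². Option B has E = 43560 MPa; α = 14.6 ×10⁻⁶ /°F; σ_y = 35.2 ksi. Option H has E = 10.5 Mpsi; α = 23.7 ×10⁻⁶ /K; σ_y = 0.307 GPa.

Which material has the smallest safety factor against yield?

In consistent units (E in GPa, α in ×10⁻⁶/K, σ_y in MPa):
  option C: E = 308.0, α = 11.3, σ_y = 272.0 → σ = 294 MPa, n = 0.925
  option B: E = 43.56, α = 26.3, σ_y = 242.7 → σ = 96.5 MPa, n = 2.51
  option H: E = 72.39, α = 23.7, σ_y = 307.0 → σ = 145 MPa, n = 2.12
Option C has the lowest safety factor, n = 0.925.

option C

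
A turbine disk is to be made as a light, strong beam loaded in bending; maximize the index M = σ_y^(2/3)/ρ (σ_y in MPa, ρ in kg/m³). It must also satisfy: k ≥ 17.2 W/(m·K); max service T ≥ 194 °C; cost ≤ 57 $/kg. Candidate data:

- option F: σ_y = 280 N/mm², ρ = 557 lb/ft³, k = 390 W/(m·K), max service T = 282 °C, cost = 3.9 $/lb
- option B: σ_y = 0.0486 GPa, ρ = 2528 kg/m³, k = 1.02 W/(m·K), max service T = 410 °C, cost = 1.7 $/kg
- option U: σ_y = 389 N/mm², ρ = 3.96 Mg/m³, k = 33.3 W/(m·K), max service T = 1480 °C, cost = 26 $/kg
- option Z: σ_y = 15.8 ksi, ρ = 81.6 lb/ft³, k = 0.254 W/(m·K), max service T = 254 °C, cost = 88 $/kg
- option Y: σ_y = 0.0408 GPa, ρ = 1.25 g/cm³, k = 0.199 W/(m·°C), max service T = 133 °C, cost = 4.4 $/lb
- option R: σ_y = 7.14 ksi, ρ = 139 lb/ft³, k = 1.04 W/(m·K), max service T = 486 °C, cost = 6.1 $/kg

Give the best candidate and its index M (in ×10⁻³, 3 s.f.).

Screen on constraints: k ≥ 17.2 W/(m·K); max service T ≥ 194 °C; cost ≤ 57 $/kg. Survivors: option F, option U.
Convert each candidate to consistent units, then evaluate M:
  option F: σ_y = 280.0 MPa, ρ = 8922 kg/m³
  option U: σ_y = 389.0 MPa, ρ = 3960 kg/m³
  option U: M = 13.5×10⁻³
  option F: M = 4.80×10⁻³
Option U has the largest M.

option U, M = 13.5×10⁻³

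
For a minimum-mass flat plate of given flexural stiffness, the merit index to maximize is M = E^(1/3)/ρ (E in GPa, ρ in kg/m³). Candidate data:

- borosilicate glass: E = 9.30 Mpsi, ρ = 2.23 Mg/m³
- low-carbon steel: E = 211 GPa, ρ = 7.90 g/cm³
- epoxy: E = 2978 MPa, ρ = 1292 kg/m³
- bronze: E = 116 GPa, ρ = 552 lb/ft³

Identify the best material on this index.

Normalizing units and computing the index:
  borosilicate glass: E = 64.12 GPa, ρ = 2230 kg/m³
  low-carbon steel: E = 211.0 GPa, ρ = 7900 kg/m³
  epoxy: E = 2.978 GPa, ρ = 1292 kg/m³
  bronze: E = 116.0 GPa, ρ = 8842 kg/m³
  borosilicate glass: M = 1.79×10⁻³
  epoxy: M = 1.11×10⁻³
  low-carbon steel: M = 0.754×10⁻³
  bronze: M = 0.552×10⁻³
Borosilicate glass has the largest M.

borosilicate glass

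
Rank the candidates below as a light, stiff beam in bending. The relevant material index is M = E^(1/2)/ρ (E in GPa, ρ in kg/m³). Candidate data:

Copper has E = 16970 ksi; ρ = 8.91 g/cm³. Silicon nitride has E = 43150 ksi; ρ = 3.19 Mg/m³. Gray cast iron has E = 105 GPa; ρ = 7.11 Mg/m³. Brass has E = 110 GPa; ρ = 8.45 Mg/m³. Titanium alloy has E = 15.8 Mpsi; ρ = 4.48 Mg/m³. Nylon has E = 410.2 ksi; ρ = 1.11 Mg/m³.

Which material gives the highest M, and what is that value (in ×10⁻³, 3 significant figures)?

Convert each candidate to consistent units, then evaluate M:
  copper: E = 117.0 GPa, ρ = 8910 kg/m³
  silicon nitride: E = 297.5 GPa, ρ = 3190 kg/m³
  gray cast iron: E = 105.0 GPa, ρ = 7110 kg/m³
  brass: E = 110.0 GPa, ρ = 8450 kg/m³
  titanium alloy: E = 108.9 GPa, ρ = 4480 kg/m³
  nylon: E = 2.828 GPa, ρ = 1110 kg/m³
  silicon nitride: M = 5.41×10⁻³
  titanium alloy: M = 2.33×10⁻³
  nylon: M = 1.52×10⁻³
  gray cast iron: M = 1.44×10⁻³
  brass: M = 1.24×10⁻³
  copper: M = 1.21×10⁻³
Silicon nitride ranks first.

silicon nitride, M = 5.41×10⁻³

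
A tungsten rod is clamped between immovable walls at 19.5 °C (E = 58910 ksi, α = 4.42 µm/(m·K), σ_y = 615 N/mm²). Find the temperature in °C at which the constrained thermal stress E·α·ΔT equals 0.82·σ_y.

300 °C

E = 58910 ksi = 406.2 GPa.
σ_y = 615 N/mm² = 615.0 MPa.
E·α·ΔT = 504.3 MPa ⇒ ΔT = 504.3 / (406.2×10³ × 4.42×10⁻⁶) = 280.9 K.
T = 19.5 + 280.9 = 300.4 °C.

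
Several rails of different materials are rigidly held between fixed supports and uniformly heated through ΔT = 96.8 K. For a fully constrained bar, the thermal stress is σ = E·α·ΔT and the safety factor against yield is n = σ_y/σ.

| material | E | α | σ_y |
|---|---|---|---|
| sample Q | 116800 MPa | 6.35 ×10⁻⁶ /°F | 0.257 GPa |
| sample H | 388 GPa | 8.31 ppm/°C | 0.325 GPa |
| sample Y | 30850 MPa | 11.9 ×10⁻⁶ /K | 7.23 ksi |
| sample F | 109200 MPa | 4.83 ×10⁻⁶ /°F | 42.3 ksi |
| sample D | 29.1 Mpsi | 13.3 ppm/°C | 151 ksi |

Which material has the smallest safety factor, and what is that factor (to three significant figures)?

With everything in SI (GPa, ×10⁻⁶/K, MPa):
  sample Q: E = 116.8, α = 11.4, σ_y = 257.0 → σ = 129 MPa, n = 1.99
  sample H: E = 388.0, α = 8.31, σ_y = 325.0 → σ = 312 MPa, n = 1.04
  sample Y: E = 30.85, α = 11.9, σ_y = 49.85 → σ = 35.5 MPa, n = 1.40
  sample F: E = 109.2, α = 8.69, σ_y = 291.6 → σ = 91.9 MPa, n = 3.17
  sample D: E = 200.6, α = 13.3, σ_y = 1041 → σ = 258 MPa, n = 4.03
The minimum is sample H at n = 1.04.

sample H, n = 1.04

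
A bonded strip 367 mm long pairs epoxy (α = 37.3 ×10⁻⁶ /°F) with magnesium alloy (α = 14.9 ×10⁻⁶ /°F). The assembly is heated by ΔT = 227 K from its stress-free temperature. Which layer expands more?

epoxy: α = 37.3×10⁻⁶/°F × 9/5 = 67.1×10⁻⁶/K.
magnesium alloy: α = 14.9×10⁻⁶/°F × 9/5 = 26.8×10⁻⁶/K.
α(epoxy) = 67.1×10⁻⁶/K vs α(magnesium alloy) = 26.8×10⁻⁶/K.
Higher α expands more for the same ΔT: epoxy.

epoxy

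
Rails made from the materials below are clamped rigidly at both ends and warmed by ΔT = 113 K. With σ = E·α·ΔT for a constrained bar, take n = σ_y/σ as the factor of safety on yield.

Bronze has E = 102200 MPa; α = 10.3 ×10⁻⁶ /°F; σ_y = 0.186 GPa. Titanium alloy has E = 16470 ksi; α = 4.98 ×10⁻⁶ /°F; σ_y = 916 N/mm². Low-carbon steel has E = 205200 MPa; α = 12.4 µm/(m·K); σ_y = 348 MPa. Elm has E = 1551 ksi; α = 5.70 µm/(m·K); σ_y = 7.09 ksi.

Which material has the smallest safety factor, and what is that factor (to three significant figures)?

With everything in SI (GPa, ×10⁻⁶/K, MPa):
  bronze: E = 102.2, α = 18.5, σ_y = 186.0 → σ = 214 MPa, n = 0.869
  titanium alloy: E = 113.6, α = 8.96, σ_y = 916.0 → σ = 115 MPa, n = 7.96
  low-carbon steel: E = 205.2, α = 12.4, σ_y = 348.0 → σ = 288 MPa, n = 1.21
  elm: E = 10.69, α = 5.70, σ_y = 48.88 → σ = 6.89 MPa, n = 7.10
Bronze has the lowest safety factor, n = 0.869.

bronze, n = 0.869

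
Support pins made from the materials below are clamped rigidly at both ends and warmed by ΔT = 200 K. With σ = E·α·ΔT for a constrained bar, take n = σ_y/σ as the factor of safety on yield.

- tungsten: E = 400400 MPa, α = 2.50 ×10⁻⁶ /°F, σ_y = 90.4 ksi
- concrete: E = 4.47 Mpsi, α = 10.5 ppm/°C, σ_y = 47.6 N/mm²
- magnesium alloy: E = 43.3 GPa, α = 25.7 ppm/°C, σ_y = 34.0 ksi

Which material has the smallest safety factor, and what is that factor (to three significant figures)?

In consistent units (E in GPa, α in ×10⁻⁶/K, σ_y in MPa):
  tungsten: E = 400.4, α = 4.50, σ_y = 623.3 → σ = 360 MPa, n = 1.73
  concrete: E = 30.82, α = 10.5, σ_y = 47.60 → σ = 64.7 MPa, n = 0.735
  magnesium alloy: E = 43.30, α = 25.7, σ_y = 234.4 → σ = 223 MPa, n = 1.05
Concrete has the lowest safety factor, n = 0.735.

concrete, n = 0.735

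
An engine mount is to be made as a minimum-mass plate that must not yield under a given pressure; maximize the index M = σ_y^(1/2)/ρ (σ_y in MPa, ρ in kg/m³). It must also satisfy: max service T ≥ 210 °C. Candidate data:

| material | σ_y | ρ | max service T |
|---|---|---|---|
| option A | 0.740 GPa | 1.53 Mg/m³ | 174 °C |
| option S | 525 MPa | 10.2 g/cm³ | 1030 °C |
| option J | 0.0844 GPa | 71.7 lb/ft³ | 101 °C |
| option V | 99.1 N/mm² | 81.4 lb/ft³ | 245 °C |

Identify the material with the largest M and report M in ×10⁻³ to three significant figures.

Screen on constraints: max service T ≥ 210 °C. Survivors: option S, option V.
Convert each candidate to consistent units, then evaluate M:
  option S: σ_y = 525.0 MPa, ρ = 10200 kg/m³
  option V: σ_y = 99.10 MPa, ρ = 1304 kg/m³
  option V: M = 7.63×10⁻³
  option S: M = 2.25×10⁻³
Highest index: option V.

option V, M = 7.63×10⁻³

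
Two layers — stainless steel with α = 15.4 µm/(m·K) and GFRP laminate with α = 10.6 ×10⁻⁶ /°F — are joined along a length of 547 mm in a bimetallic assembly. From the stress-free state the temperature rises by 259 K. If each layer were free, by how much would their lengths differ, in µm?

GFRP laminate: α = 10.6×10⁻⁶/°F × 9/5 = 19.1×10⁻⁶/K.
Δα = |15.4 − 19.1|×10⁻⁶/K = 3.68×10⁻⁶/K.
ΔL_mismatch = Δα·L·ΔT = 3.68×10⁻⁶ × 547.0 mm × 259.0 K = 521 µm.

521 µm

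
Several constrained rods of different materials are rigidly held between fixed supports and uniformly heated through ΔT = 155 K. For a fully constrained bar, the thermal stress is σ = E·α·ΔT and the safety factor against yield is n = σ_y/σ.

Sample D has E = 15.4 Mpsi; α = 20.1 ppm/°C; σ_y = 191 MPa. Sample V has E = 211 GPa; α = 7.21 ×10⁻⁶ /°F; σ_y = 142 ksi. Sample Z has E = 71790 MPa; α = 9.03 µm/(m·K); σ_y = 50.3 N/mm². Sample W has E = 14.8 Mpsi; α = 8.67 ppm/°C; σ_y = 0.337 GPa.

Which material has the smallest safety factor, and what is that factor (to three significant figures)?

In consistent units (E in GPa, α in ×10⁻⁶/K, σ_y in MPa):
  sample D: E = 106.2, α = 20.1, σ_y = 191.0 → σ = 331 MPa, n = 0.577
  sample V: E = 211.0, α = 13.0, σ_y = 979.1 → σ = 424 MPa, n = 2.31
  sample Z: E = 71.79, α = 9.03, σ_y = 50.30 → σ = 100 MPa, n = 0.501
  sample W: E = 102.0, α = 8.67, σ_y = 337.0 → σ = 137 MPa, n = 2.46
The minimum is sample Z at n = 0.501.

sample Z, n = 0.501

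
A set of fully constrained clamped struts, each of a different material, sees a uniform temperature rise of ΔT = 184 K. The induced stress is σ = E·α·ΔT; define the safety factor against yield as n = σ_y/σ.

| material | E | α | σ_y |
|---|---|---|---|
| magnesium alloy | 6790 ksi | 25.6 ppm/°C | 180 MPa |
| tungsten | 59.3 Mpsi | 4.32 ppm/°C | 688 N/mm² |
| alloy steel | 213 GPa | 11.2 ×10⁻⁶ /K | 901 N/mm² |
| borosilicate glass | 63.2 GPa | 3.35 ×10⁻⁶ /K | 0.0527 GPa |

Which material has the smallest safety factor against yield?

magnesium alloy

Per material, after unit conversion:
  magnesium alloy: E = 46.82, α = 25.6, σ_y = 180.0 → σ = 221 MPa, n = 0.816
  tungsten: E = 408.9, α = 4.32, σ_y = 688.0 → σ = 325 MPa, n = 2.12
  alloy steel: E = 213.0, α = 11.2, σ_y = 901.0 → σ = 439 MPa, n = 2.05
  borosilicate glass: E = 63.20, α = 3.35, σ_y = 52.70 → σ = 39.0 MPa, n = 1.35
Magnesium alloy has the lowest safety factor, n = 0.816.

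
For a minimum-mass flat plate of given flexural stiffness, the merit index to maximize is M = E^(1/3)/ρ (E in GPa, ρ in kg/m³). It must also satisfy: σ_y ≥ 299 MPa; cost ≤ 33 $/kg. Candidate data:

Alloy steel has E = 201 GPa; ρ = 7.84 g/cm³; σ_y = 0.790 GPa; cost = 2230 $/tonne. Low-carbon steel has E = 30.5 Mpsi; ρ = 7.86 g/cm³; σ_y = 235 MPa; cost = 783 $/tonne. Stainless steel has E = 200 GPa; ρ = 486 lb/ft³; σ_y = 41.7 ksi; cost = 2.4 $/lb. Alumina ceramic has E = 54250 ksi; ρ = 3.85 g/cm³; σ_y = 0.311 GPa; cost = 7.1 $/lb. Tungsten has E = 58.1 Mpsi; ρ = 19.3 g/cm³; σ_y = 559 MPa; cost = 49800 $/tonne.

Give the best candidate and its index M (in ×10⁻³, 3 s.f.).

alumina ceramic, M = 1.87×10⁻³

Screen on constraints: σ_y ≥ 299 MPa; cost ≤ 33 $/kg. Survivors: alloy steel, alumina ceramic.
In SI units:
  alloy steel: E = 201.0 GPa, ρ = 7840 kg/m³
  alumina ceramic: E = 374.0 GPa, ρ = 3850 kg/m³
  alumina ceramic: M = 1.87×10⁻³
  alloy steel: M = 0.747×10⁻³
The maximum is for alumina ceramic.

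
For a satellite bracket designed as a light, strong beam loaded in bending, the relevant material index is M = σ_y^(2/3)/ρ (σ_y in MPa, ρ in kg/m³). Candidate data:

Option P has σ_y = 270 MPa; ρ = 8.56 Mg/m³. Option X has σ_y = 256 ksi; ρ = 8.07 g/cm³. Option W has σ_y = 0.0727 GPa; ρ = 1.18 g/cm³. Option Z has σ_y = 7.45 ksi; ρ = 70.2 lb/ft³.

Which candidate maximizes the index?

option X

After converting to SI:
  option P: σ_y = 270.0 MPa, ρ = 8560 kg/m³
  option X: σ_y = 1765 MPa, ρ = 8070 kg/m³
  option W: σ_y = 72.70 MPa, ρ = 1180 kg/m³
  option Z: σ_y = 51.37 MPa, ρ = 1124 kg/m³
  option X: M = 18.1×10⁻³
  option W: M = 14.8×10⁻³
  option Z: M = 12.3×10⁻³
  option P: M = 4.88×10⁻³
Highest index: option X.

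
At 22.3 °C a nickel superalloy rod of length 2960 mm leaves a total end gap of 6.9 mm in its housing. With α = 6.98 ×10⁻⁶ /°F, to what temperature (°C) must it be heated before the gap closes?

α = 6.98×10⁻⁶/°F × 9/5 = 12.6×10⁻⁶/K.
α·L₀·ΔT = 6.9 mm ⇒ ΔT = 6.9 / (12.6×10⁻⁶ × 2960.0) = 185.5 K.
T = 22.3 + 185.5 = 207.8 °C.

208 °C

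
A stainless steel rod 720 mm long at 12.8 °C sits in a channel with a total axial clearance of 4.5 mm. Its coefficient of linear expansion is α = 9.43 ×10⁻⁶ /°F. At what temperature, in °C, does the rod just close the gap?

α = 9.43×10⁻⁶/°F × 9/5 = 17.0×10⁻⁶/K.
α·L₀·ΔT = 4.5 mm ⇒ ΔT = 4.5 / (17.0×10⁻⁶ × 720.0) = 368.2 K.
T = 12.8 + 368.2 = 381.0 °C.

381 °C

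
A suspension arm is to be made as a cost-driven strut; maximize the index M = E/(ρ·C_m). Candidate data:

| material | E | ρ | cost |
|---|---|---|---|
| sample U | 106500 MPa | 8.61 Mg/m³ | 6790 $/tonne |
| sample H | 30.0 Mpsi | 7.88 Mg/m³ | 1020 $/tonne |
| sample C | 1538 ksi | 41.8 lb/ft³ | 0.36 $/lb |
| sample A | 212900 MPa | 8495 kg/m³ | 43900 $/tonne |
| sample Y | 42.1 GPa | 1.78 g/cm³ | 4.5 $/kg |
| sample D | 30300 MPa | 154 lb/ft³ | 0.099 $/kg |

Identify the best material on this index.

Putting every candidate on a common basis:
  sample U: E = 106.5 GPa, ρ = 8610 kg/m³, cost = 6.790 $/kg
  sample H: E = 206.8 GPa, ρ = 7880 kg/m³, cost = 1.020 $/kg
  sample C: E = 10.60 GPa, ρ = 669.6 kg/m³, cost = 0.7937 $/kg
  sample A: E = 212.9 GPa, ρ = 8495 kg/m³, cost = 43.90 $/kg
  sample Y: E = 42.10 GPa, ρ = 1780 kg/m³, cost = 4.500 $/kg
  sample D: E = 30.30 GPa, ρ = 2467 kg/m³, cost = 0.09900 $/kg
  sample D: M = 124 MN·m per $
  sample H: M = 25.7 MN·m per $
  sample C: M = 20.0 MN·m per $
  sample Y: M = 5.26 MN·m per $
  sample U: M = 1.82 MN·m per $
  sample A: M = 0.571 MN·m per $
Highest index: sample D.

sample D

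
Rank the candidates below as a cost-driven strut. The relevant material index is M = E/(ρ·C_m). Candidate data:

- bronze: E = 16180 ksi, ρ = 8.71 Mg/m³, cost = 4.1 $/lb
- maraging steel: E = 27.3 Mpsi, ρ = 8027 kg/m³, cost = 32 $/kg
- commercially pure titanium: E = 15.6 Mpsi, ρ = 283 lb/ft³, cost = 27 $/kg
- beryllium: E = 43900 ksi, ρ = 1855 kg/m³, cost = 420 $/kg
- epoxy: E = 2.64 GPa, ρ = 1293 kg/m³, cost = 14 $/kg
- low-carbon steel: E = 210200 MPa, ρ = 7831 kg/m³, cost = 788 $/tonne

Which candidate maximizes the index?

In SI units:
  bronze: E = 111.6 GPa, ρ = 8710 kg/m³, cost = 9.039 $/kg
  maraging steel: E = 188.2 GPa, ρ = 8027 kg/m³, cost = 32.00 $/kg
  commercially pure titanium: E = 107.6 GPa, ρ = 4533 kg/m³, cost = 27.00 $/kg
  beryllium: E = 302.7 GPa, ρ = 1855 kg/m³, cost = 420.0 $/kg
  epoxy: E = 2.640 GPa, ρ = 1293 kg/m³, cost = 14.00 $/kg
  low-carbon steel: E = 210.2 GPa, ρ = 7831 kg/m³, cost = 0.7880 $/kg
  low-carbon steel: M = 34.1 MN·m per $
  bronze: M = 1.42 MN·m per $
  commercially pure titanium: M = 0.879 MN·m per $
  maraging steel: M = 0.733 MN·m per $
  beryllium: M = 0.388 MN·m per $
  epoxy: M = 0.146 MN·m per $
Low-carbon steel has the largest M.

low-carbon steel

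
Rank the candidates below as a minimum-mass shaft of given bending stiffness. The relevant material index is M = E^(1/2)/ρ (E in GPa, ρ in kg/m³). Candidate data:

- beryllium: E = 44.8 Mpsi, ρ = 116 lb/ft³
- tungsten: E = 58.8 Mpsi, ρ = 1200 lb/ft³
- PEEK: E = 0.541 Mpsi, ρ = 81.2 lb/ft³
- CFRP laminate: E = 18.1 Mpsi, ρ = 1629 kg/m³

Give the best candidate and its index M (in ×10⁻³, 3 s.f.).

Convert each candidate to consistent units, then evaluate M:
  beryllium: E = 308.9 GPa, ρ = 1858 kg/m³
  tungsten: E = 405.4 GPa, ρ = 19220 kg/m³
  PEEK: E = 3.730 GPa, ρ = 1301 kg/m³
  CFRP laminate: E = 124.8 GPa, ρ = 1629 kg/m³
  beryllium: M = 9.46×10⁻³
  CFRP laminate: M = 6.86×10⁻³
  PEEK: M = 1.48×10⁻³
  tungsten: M = 1.05×10⁻³
Beryllium has the largest M.

beryllium, M = 9.46×10⁻³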